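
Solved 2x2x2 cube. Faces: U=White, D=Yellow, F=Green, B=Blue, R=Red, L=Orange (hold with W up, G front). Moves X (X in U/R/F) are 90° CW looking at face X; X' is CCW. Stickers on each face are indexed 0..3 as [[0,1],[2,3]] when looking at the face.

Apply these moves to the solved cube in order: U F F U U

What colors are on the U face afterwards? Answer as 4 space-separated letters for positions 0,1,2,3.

After move 1 (U): U=WWWW F=RRGG R=BBRR B=OOBB L=GGOO
After move 2 (F): F=GRGR U=WWOG R=WBWR D=RBYY L=GYOY
After move 3 (F): F=GGRR U=WWYY R=OBGR D=WWYY L=GROB
After move 4 (U): U=YWYW F=OBRR R=OOGR B=GRBB L=GGOB
After move 5 (U): U=YYWW F=OORR R=GRGR B=GGBB L=OBOB
Query: U face = YYWW

Answer: Y Y W W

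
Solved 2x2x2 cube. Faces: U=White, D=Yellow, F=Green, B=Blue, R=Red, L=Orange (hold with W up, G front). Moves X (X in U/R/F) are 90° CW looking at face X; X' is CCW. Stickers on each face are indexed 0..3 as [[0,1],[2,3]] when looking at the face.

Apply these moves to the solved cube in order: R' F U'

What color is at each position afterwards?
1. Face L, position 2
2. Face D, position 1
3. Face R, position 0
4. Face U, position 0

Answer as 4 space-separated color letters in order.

Answer: O R G B

Derivation:
After move 1 (R'): R=RRRR U=WBWB F=GWGW D=YGYG B=YBYB
After move 2 (F): F=GGWW U=WBOO R=WRBR D=RRYG L=OYOG
After move 3 (U'): U=BOWO F=OYWW R=GGBR B=WRYB L=YBOG
Query 1: L[2] = O
Query 2: D[1] = R
Query 3: R[0] = G
Query 4: U[0] = B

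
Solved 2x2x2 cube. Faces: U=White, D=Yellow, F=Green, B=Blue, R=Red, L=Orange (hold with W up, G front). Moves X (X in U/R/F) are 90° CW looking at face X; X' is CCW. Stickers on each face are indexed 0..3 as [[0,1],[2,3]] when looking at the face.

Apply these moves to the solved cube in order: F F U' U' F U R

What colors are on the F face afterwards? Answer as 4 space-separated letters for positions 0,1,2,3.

Answer: W O G Y

Derivation:
After move 1 (F): F=GGGG U=WWOO R=WRWR D=RRYY L=OYOY
After move 2 (F): F=GGGG U=WWYY R=OROR D=WWYY L=OROR
After move 3 (U'): U=WYWY F=ORGG R=GGOR B=ORBB L=BBOR
After move 4 (U'): U=YYWW F=BBGG R=OROR B=GGBB L=OROR
After move 5 (F): F=GBGB U=YYRR R=WRWR D=OOYY L=OWOW
After move 6 (U): U=RYRY F=WRGB R=GGWR B=OWBB L=GBOW
After move 7 (R): R=WGRG U=RRRB F=WOGY D=OBYO B=YWYB
Query: F face = WOGY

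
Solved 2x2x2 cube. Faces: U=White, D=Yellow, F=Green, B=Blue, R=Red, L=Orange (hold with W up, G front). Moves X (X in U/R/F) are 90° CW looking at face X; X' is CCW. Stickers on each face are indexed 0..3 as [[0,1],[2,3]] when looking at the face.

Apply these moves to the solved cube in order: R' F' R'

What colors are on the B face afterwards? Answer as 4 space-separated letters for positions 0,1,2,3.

After move 1 (R'): R=RRRR U=WBWB F=GWGW D=YGYG B=YBYB
After move 2 (F'): F=WWGG U=WBRR R=GRYR D=OOYG L=OBOW
After move 3 (R'): R=RRGY U=WYRY F=WBGR D=OWYG B=GBOB
Query: B face = GBOB

Answer: G B O B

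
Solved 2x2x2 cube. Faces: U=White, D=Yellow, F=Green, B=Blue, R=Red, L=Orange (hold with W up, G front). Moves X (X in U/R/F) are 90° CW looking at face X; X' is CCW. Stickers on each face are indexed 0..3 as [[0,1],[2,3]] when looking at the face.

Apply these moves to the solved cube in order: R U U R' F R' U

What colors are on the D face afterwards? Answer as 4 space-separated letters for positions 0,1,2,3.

After move 1 (R): R=RRRR U=WGWG F=GYGY D=YBYB B=WBWB
After move 2 (U): U=WWGG F=RRGY R=WBRR B=OOWB L=GYOO
After move 3 (U): U=GWGW F=WBGY R=OORR B=GYWB L=RROO
After move 4 (R'): R=OROR U=GWGG F=WWGW D=YBYY B=BYBB
After move 5 (F): F=GWWW U=GWOR R=GRGR D=OOYY L=RYOB
After move 6 (R'): R=RRGG U=GBOB F=GWWR D=OWYW B=YYOB
After move 7 (U): U=OGBB F=RRWR R=YYGG B=RYOB L=GWOB
Query: D face = OWYW

Answer: O W Y W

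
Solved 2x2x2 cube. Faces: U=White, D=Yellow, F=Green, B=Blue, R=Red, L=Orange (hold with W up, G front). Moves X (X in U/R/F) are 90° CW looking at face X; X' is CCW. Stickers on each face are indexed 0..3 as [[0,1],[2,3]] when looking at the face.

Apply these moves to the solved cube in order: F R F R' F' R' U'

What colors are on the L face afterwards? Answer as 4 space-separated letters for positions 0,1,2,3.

Answer: R B O Y

Derivation:
After move 1 (F): F=GGGG U=WWOO R=WRWR D=RRYY L=OYOY
After move 2 (R): R=WWRR U=WGOG F=GRGY D=RBYB B=OBWB
After move 3 (F): F=GGYR U=WGYY R=OWGR D=RWYB L=OROB
After move 4 (R'): R=WROG U=WWYO F=GGYY D=RGYR B=BBWB
After move 5 (F'): F=GYGY U=WWWO R=GRRG D=RBYR L=OOOY
After move 6 (R'): R=RGGR U=WWWB F=GWGO D=RYYY B=RBBB
After move 7 (U'): U=WBWW F=OOGO R=GWGR B=RGBB L=RBOY
Query: L face = RBOY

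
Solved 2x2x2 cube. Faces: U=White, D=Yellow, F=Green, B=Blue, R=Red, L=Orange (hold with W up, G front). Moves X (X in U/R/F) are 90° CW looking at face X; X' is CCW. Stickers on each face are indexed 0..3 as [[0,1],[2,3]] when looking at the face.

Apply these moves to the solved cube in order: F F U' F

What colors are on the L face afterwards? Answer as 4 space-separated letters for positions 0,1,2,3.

After move 1 (F): F=GGGG U=WWOO R=WRWR D=RRYY L=OYOY
After move 2 (F): F=GGGG U=WWYY R=OROR D=WWYY L=OROR
After move 3 (U'): U=WYWY F=ORGG R=GGOR B=ORBB L=BBOR
After move 4 (F): F=GOGR U=WYRB R=WGYR D=OGYY L=BWOW
Query: L face = BWOW

Answer: B W O W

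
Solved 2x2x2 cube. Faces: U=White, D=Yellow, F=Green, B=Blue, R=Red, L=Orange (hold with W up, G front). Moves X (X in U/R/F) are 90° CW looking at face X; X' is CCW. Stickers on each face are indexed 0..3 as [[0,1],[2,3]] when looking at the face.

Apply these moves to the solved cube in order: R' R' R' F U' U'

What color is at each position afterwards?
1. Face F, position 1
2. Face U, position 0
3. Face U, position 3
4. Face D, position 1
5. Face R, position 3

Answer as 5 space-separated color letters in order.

Answer: B O W R R

Derivation:
After move 1 (R'): R=RRRR U=WBWB F=GWGW D=YGYG B=YBYB
After move 2 (R'): R=RRRR U=WYWY F=GBGB D=YWYW B=GBGB
After move 3 (R'): R=RRRR U=WGWG F=GYGY D=YBYB B=WBWB
After move 4 (F): F=GGYY U=WGOO R=WRGR D=RRYB L=OYOB
After move 5 (U'): U=GOWO F=OYYY R=GGGR B=WRWB L=WBOB
After move 6 (U'): U=OOGW F=WBYY R=OYGR B=GGWB L=WROB
Query 1: F[1] = B
Query 2: U[0] = O
Query 3: U[3] = W
Query 4: D[1] = R
Query 5: R[3] = R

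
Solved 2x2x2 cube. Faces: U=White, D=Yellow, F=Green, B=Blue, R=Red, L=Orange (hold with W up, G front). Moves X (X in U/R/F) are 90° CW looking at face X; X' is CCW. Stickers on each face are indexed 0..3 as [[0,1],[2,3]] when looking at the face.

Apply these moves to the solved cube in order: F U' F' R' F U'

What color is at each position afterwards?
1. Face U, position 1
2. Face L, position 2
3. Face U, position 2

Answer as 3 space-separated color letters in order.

After move 1 (F): F=GGGG U=WWOO R=WRWR D=RRYY L=OYOY
After move 2 (U'): U=WOWO F=OYGG R=GGWR B=WRBB L=BBOY
After move 3 (F'): F=YGOG U=WOGW R=RGRR D=BYYY L=BOOW
After move 4 (R'): R=GRRR U=WBGW F=YOOW D=BGYG B=YRYB
After move 5 (F): F=OYWO U=WBWO R=GRWR D=RGYG L=BBOG
After move 6 (U'): U=BOWW F=BBWO R=OYWR B=GRYB L=YROG
Query 1: U[1] = O
Query 2: L[2] = O
Query 3: U[2] = W

Answer: O O W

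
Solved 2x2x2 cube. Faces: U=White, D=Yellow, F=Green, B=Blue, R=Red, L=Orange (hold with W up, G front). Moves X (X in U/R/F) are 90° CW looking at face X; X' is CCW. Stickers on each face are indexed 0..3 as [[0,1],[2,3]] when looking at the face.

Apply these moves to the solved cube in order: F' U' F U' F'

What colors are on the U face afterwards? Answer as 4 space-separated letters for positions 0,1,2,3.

Answer: R B G R

Derivation:
After move 1 (F'): F=GGGG U=WWRR R=YRYR D=OOYY L=OWOW
After move 2 (U'): U=WRWR F=OWGG R=GGYR B=YRBB L=BBOW
After move 3 (F): F=GOGW U=WRWB R=WGRR D=YGYY L=BOOO
After move 4 (U'): U=RBWW F=BOGW R=GORR B=WGBB L=YROO
After move 5 (F'): F=OWBG U=RBGR R=GOYR D=ROYY L=YWOW
Query: U face = RBGR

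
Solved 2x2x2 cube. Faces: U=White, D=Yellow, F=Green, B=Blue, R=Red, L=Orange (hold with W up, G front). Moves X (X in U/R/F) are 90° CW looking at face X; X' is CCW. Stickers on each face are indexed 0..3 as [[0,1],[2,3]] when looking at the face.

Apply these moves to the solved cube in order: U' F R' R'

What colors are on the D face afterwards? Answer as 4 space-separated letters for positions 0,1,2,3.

After move 1 (U'): U=WWWW F=OOGG R=GGRR B=RRBB L=BBOO
After move 2 (F): F=GOGO U=WWOB R=WGWR D=RGYY L=BYOY
After move 3 (R'): R=GRWW U=WBOR F=GWGB D=ROYO B=YRGB
After move 4 (R'): R=RWGW U=WGOY F=GBGR D=RWYB B=OROB
Query: D face = RWYB

Answer: R W Y B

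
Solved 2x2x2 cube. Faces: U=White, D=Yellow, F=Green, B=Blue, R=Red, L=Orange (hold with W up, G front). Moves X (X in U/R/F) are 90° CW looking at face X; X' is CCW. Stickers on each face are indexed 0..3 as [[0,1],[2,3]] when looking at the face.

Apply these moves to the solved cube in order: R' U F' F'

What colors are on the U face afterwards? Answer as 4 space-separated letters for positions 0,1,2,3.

After move 1 (R'): R=RRRR U=WBWB F=GWGW D=YGYG B=YBYB
After move 2 (U): U=WWBB F=RRGW R=YBRR B=OOYB L=GWOO
After move 3 (F'): F=RWRG U=WWYR R=GBYR D=WOYG L=GBOB
After move 4 (F'): F=WGRR U=WWGY R=OBWR D=BBYG L=GROY
Query: U face = WWGY

Answer: W W G Y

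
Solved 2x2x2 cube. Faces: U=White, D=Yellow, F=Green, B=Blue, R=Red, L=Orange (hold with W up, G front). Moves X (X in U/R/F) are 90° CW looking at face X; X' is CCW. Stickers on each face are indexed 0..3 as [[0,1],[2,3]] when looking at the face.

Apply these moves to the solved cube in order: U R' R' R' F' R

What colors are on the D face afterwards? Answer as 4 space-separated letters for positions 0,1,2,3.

Answer: G W Y W

Derivation:
After move 1 (U): U=WWWW F=RRGG R=BBRR B=OOBB L=GGOO
After move 2 (R'): R=BRBR U=WBWO F=RWGW D=YRYG B=YOYB
After move 3 (R'): R=RRBB U=WYWY F=RBGO D=YWYW B=GORB
After move 4 (R'): R=RBRB U=WRWG F=RYGY D=YBYO B=WOWB
After move 5 (F'): F=YYRG U=WRRR R=BBYB D=GOYO L=GGOW
After move 6 (R): R=YBBB U=WYRG F=YORO D=GWYW B=RORB
Query: D face = GWYW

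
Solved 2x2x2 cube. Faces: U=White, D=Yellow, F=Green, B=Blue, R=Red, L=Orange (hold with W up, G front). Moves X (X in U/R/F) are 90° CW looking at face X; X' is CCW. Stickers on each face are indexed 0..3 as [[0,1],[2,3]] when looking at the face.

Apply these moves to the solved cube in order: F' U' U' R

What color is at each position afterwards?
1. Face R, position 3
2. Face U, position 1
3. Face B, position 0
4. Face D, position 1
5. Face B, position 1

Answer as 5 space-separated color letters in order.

After move 1 (F'): F=GGGG U=WWRR R=YRYR D=OOYY L=OWOW
After move 2 (U'): U=WRWR F=OWGG R=GGYR B=YRBB L=BBOW
After move 3 (U'): U=RRWW F=BBGG R=OWYR B=GGBB L=YROW
After move 4 (R): R=YORW U=RBWG F=BOGY D=OBYG B=WGRB
Query 1: R[3] = W
Query 2: U[1] = B
Query 3: B[0] = W
Query 4: D[1] = B
Query 5: B[1] = G

Answer: W B W B G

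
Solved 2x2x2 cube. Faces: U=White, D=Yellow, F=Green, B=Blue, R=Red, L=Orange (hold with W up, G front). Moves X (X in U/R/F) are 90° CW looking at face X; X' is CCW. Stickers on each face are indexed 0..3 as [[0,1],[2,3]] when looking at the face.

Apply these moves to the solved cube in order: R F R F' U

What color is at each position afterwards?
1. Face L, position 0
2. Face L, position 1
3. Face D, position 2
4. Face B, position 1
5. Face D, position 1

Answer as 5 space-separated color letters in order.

After move 1 (R): R=RRRR U=WGWG F=GYGY D=YBYB B=WBWB
After move 2 (F): F=GGYY U=WGOO R=WRGR D=RRYB L=OYOB
After move 3 (R): R=GWRR U=WGOY F=GRYB D=RWYW B=OBGB
After move 4 (F'): F=RBGY U=WGGR R=WWRR D=YBYW L=OYOO
After move 5 (U): U=GWRG F=WWGY R=OBRR B=OYGB L=RBOO
Query 1: L[0] = R
Query 2: L[1] = B
Query 3: D[2] = Y
Query 4: B[1] = Y
Query 5: D[1] = B

Answer: R B Y Y B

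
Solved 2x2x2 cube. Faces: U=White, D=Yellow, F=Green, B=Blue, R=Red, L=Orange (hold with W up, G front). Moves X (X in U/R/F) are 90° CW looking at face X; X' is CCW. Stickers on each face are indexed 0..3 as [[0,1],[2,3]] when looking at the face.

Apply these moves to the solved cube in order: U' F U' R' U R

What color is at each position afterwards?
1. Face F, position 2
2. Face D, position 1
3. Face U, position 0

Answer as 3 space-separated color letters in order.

Answer: G G W

Derivation:
After move 1 (U'): U=WWWW F=OOGG R=GGRR B=RRBB L=BBOO
After move 2 (F): F=GOGO U=WWOB R=WGWR D=RGYY L=BYOY
After move 3 (U'): U=WBWO F=BYGO R=GOWR B=WGBB L=RROY
After move 4 (R'): R=ORGW U=WBWW F=BBGO D=RYYO B=YGGB
After move 5 (U): U=WWWB F=ORGO R=YGGW B=RRGB L=BBOY
After move 6 (R): R=GYWG U=WRWO F=OYGO D=RGYR B=BRWB
Query 1: F[2] = G
Query 2: D[1] = G
Query 3: U[0] = W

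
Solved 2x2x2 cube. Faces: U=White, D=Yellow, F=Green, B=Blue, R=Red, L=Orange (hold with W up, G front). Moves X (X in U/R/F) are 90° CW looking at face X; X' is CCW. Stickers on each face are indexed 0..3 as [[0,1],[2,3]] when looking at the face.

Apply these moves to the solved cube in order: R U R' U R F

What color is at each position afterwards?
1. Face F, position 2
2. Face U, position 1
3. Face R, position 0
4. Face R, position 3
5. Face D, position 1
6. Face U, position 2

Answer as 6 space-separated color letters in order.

Answer: Y R O O W O

Derivation:
After move 1 (R): R=RRRR U=WGWG F=GYGY D=YBYB B=WBWB
After move 2 (U): U=WWGG F=RRGY R=WBRR B=OOWB L=GYOO
After move 3 (R'): R=BRWR U=WWGO F=RWGG D=YRYY B=BOBB
After move 4 (U): U=GWOW F=BRGG R=BOWR B=GYBB L=RWOO
After move 5 (R): R=WBRO U=GROG F=BRGY D=YBYG B=WYWB
After move 6 (F): F=GBYR U=GROW R=OBGO D=RWYG L=RYOB
Query 1: F[2] = Y
Query 2: U[1] = R
Query 3: R[0] = O
Query 4: R[3] = O
Query 5: D[1] = W
Query 6: U[2] = O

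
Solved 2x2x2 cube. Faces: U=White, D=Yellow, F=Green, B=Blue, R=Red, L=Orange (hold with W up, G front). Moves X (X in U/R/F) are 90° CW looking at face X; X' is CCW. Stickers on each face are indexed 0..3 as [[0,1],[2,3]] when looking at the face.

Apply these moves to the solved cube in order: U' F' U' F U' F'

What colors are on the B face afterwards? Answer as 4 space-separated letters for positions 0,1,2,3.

Answer: W G B B

Derivation:
After move 1 (U'): U=WWWW F=OOGG R=GGRR B=RRBB L=BBOO
After move 2 (F'): F=OGOG U=WWGR R=YGYR D=BOYY L=BWOW
After move 3 (U'): U=WRWG F=BWOG R=OGYR B=YGBB L=RROW
After move 4 (F): F=OBGW U=WRWR R=WGGR D=YOYY L=RBOO
After move 5 (U'): U=RRWW F=RBGW R=OBGR B=WGBB L=YGOO
After move 6 (F'): F=BWRG U=RROG R=OBYR D=GOYY L=YWOW
Query: B face = WGBB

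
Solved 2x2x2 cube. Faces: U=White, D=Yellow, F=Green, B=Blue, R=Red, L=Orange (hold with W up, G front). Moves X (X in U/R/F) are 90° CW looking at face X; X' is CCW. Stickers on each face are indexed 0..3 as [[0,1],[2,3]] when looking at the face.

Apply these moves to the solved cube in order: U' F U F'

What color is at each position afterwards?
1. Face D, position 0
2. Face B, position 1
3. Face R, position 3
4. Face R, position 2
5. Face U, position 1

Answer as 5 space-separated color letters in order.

Answer: O Y R R W

Derivation:
After move 1 (U'): U=WWWW F=OOGG R=GGRR B=RRBB L=BBOO
After move 2 (F): F=GOGO U=WWOB R=WGWR D=RGYY L=BYOY
After move 3 (U): U=OWBW F=WGGO R=RRWR B=BYBB L=GOOY
After move 4 (F'): F=GOWG U=OWRW R=GRRR D=OYYY L=GWOB
Query 1: D[0] = O
Query 2: B[1] = Y
Query 3: R[3] = R
Query 4: R[2] = R
Query 5: U[1] = W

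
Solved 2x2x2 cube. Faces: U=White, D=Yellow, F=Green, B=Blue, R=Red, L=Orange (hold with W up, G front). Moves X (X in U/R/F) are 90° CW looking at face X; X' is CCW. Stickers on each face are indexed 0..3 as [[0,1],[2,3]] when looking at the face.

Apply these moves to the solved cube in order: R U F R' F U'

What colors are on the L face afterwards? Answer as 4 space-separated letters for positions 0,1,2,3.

Answer: B O O R

Derivation:
After move 1 (R): R=RRRR U=WGWG F=GYGY D=YBYB B=WBWB
After move 2 (U): U=WWGG F=RRGY R=WBRR B=OOWB L=GYOO
After move 3 (F): F=GRYR U=WWOY R=GBGR D=RWYB L=GYOB
After move 4 (R'): R=BRGG U=WWOO F=GWYY D=RRYR B=BOWB
After move 5 (F): F=YGYW U=WWBY R=OROG D=GBYR L=GROR
After move 6 (U'): U=WYWB F=GRYW R=YGOG B=ORWB L=BOOR
Query: L face = BOOR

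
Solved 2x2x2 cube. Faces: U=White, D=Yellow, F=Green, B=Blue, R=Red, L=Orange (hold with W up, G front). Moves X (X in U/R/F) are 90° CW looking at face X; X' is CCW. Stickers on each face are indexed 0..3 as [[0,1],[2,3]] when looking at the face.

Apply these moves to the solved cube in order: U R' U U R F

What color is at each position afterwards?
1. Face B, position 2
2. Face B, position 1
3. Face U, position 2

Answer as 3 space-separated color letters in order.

Answer: W W O

Derivation:
After move 1 (U): U=WWWW F=RRGG R=BBRR B=OOBB L=GGOO
After move 2 (R'): R=BRBR U=WBWO F=RWGW D=YRYG B=YOYB
After move 3 (U): U=WWOB F=BRGW R=YOBR B=GGYB L=RWOO
After move 4 (U): U=OWBW F=YOGW R=GGBR B=RWYB L=BROO
After move 5 (R): R=BGRG U=OOBW F=YRGG D=YYYR B=WWWB
After move 6 (F): F=GYGR U=OOOR R=BGWG D=RBYR L=BYOY
Query 1: B[2] = W
Query 2: B[1] = W
Query 3: U[2] = O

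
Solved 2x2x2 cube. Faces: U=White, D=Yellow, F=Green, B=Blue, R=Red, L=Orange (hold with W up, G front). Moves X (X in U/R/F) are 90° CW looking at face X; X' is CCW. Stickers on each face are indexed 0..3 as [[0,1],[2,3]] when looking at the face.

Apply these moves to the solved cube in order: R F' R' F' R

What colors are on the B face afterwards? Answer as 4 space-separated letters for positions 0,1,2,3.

Answer: B B W B

Derivation:
After move 1 (R): R=RRRR U=WGWG F=GYGY D=YBYB B=WBWB
After move 2 (F'): F=YYGG U=WGRR R=BRYR D=OOYB L=OGOW
After move 3 (R'): R=RRBY U=WWRW F=YGGR D=OYYG B=BBOB
After move 4 (F'): F=GRYG U=WWRB R=YROY D=GWYG L=OWOR
After move 5 (R): R=OYYR U=WRRG F=GWYG D=GOYB B=BBWB
Query: B face = BBWB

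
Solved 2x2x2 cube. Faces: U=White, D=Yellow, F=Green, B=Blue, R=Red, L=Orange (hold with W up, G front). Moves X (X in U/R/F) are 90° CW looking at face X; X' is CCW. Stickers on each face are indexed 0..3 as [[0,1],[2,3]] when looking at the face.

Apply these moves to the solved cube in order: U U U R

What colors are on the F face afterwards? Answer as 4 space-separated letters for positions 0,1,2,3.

After move 1 (U): U=WWWW F=RRGG R=BBRR B=OOBB L=GGOO
After move 2 (U): U=WWWW F=BBGG R=OORR B=GGBB L=RROO
After move 3 (U): U=WWWW F=OOGG R=GGRR B=RRBB L=BBOO
After move 4 (R): R=RGRG U=WOWG F=OYGY D=YBYR B=WRWB
Query: F face = OYGY

Answer: O Y G Y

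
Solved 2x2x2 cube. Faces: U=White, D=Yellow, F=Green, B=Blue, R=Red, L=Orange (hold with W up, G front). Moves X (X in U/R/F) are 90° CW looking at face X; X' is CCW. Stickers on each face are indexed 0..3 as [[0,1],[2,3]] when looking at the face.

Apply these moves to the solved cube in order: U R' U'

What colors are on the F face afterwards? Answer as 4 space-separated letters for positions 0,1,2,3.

Answer: G G G W

Derivation:
After move 1 (U): U=WWWW F=RRGG R=BBRR B=OOBB L=GGOO
After move 2 (R'): R=BRBR U=WBWO F=RWGW D=YRYG B=YOYB
After move 3 (U'): U=BOWW F=GGGW R=RWBR B=BRYB L=YOOO
Query: F face = GGGW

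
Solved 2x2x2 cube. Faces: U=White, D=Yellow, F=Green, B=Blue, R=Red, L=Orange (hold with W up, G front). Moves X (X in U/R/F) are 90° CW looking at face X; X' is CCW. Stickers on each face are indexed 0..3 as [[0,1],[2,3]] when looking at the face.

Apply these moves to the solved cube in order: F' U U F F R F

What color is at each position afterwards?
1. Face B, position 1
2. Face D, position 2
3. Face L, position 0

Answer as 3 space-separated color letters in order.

After move 1 (F'): F=GGGG U=WWRR R=YRYR D=OOYY L=OWOW
After move 2 (U): U=RWRW F=YRGG R=BBYR B=OWBB L=GGOW
After move 3 (U): U=RRWW F=BBGG R=OWYR B=GGBB L=YROW
After move 4 (F): F=GBGB U=RRWR R=WWWR D=YOYY L=YOOO
After move 5 (F): F=GGBB U=RROO R=WWRR D=WWYY L=YYOO
After move 6 (R): R=RWRW U=RGOB F=GWBY D=WBYG B=OGRB
After move 7 (F): F=BGYW U=RGOY R=OWBW D=RRYG L=YWOB
Query 1: B[1] = G
Query 2: D[2] = Y
Query 3: L[0] = Y

Answer: G Y Y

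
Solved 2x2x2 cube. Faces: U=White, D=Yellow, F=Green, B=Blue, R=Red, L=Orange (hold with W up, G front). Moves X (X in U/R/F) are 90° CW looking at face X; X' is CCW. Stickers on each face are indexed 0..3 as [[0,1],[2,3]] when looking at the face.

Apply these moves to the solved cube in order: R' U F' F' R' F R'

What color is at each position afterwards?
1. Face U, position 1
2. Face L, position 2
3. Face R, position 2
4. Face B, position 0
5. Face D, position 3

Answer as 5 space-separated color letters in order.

After move 1 (R'): R=RRRR U=WBWB F=GWGW D=YGYG B=YBYB
After move 2 (U): U=WWBB F=RRGW R=YBRR B=OOYB L=GWOO
After move 3 (F'): F=RWRG U=WWYR R=GBYR D=WOYG L=GBOB
After move 4 (F'): F=WGRR U=WWGY R=OBWR D=BBYG L=GROY
After move 5 (R'): R=BROW U=WYGO F=WWRY D=BGYR B=GOBB
After move 6 (F): F=RWYW U=WYYR R=GROW D=OBYR L=GBOG
After move 7 (R'): R=RWGO U=WBYG F=RYYR D=OWYW B=ROBB
Query 1: U[1] = B
Query 2: L[2] = O
Query 3: R[2] = G
Query 4: B[0] = R
Query 5: D[3] = W

Answer: B O G R W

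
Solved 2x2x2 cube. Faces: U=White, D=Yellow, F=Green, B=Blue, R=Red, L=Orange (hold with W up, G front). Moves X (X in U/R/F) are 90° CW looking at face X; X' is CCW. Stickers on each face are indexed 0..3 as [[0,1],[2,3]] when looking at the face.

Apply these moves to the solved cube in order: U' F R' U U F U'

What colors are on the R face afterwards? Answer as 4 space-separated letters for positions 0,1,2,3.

After move 1 (U'): U=WWWW F=OOGG R=GGRR B=RRBB L=BBOO
After move 2 (F): F=GOGO U=WWOB R=WGWR D=RGYY L=BYOY
After move 3 (R'): R=GRWW U=WBOR F=GWGB D=ROYO B=YRGB
After move 4 (U): U=OWRB F=GRGB R=YRWW B=BYGB L=GWOY
After move 5 (U): U=ROBW F=YRGB R=BYWW B=GWGB L=GROY
After move 6 (F): F=GYBR U=ROYR R=BYWW D=WBYO L=GROO
After move 7 (U'): U=ORRY F=GRBR R=GYWW B=BYGB L=GWOO
Query: R face = GYWW

Answer: G Y W W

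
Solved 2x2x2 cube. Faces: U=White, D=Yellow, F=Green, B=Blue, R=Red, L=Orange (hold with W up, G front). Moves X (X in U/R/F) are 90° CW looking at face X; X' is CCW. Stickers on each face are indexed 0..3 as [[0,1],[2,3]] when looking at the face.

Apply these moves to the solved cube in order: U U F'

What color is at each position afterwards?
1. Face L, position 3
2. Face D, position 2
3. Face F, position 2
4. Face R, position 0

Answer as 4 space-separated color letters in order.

Answer: W Y B Y

Derivation:
After move 1 (U): U=WWWW F=RRGG R=BBRR B=OOBB L=GGOO
After move 2 (U): U=WWWW F=BBGG R=OORR B=GGBB L=RROO
After move 3 (F'): F=BGBG U=WWOR R=YOYR D=ROYY L=RWOW
Query 1: L[3] = W
Query 2: D[2] = Y
Query 3: F[2] = B
Query 4: R[0] = Y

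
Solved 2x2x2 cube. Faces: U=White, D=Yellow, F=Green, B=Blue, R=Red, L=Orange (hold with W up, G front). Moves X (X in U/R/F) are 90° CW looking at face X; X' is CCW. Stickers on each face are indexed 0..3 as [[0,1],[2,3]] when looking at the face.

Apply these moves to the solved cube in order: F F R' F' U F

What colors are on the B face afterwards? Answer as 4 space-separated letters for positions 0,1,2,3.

Answer: O B W B

Derivation:
After move 1 (F): F=GGGG U=WWOO R=WRWR D=RRYY L=OYOY
After move 2 (F): F=GGGG U=WWYY R=OROR D=WWYY L=OROR
After move 3 (R'): R=RROO U=WBYB F=GWGY D=WGYG B=YBWB
After move 4 (F'): F=WYGG U=WBRO R=GRWO D=RRYG L=OBOY
After move 5 (U): U=RWOB F=GRGG R=YBWO B=OBWB L=WYOY
After move 6 (F): F=GGGR U=RWYY R=OBBO D=WYYG L=WROR
Query: B face = OBWB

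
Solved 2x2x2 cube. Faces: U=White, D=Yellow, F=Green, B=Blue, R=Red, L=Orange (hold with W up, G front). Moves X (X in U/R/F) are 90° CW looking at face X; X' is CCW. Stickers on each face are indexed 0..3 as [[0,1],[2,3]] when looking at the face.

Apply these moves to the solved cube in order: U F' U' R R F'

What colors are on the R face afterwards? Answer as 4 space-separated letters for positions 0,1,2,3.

Answer: R Y G R

Derivation:
After move 1 (U): U=WWWW F=RRGG R=BBRR B=OOBB L=GGOO
After move 2 (F'): F=RGRG U=WWBR R=YBYR D=GOYY L=GWOW
After move 3 (U'): U=WRWB F=GWRG R=RGYR B=YBBB L=OOOW
After move 4 (R): R=YRRG U=WWWG F=GORY D=GBYY B=BBRB
After move 5 (R): R=RYGR U=WOWY F=GBRY D=GRYB B=GBWB
After move 6 (F'): F=BYGR U=WORG R=RYGR D=OWYB L=OYOW
Query: R face = RYGR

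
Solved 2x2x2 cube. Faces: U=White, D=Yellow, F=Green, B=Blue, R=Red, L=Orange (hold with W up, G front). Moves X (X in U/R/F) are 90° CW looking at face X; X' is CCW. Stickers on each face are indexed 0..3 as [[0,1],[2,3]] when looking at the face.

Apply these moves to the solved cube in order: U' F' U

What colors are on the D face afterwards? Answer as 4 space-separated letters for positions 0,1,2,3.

After move 1 (U'): U=WWWW F=OOGG R=GGRR B=RRBB L=BBOO
After move 2 (F'): F=OGOG U=WWGR R=YGYR D=BOYY L=BWOW
After move 3 (U): U=GWRW F=YGOG R=RRYR B=BWBB L=OGOW
Query: D face = BOYY

Answer: B O Y Y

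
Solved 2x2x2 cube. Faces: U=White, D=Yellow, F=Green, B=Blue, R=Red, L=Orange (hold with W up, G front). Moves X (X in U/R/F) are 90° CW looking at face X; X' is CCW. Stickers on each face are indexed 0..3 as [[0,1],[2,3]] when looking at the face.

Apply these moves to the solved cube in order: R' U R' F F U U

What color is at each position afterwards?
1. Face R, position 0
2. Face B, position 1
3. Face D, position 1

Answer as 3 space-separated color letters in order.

After move 1 (R'): R=RRRR U=WBWB F=GWGW D=YGYG B=YBYB
After move 2 (U): U=WWBB F=RRGW R=YBRR B=OOYB L=GWOO
After move 3 (R'): R=BRYR U=WYBO F=RWGB D=YRYW B=GOGB
After move 4 (F): F=GRBW U=WYOW R=BROR D=YBYW L=GYOR
After move 5 (F): F=BGWR U=WYRY R=ORWR D=OBYW L=GYOB
After move 6 (U): U=RWYY F=ORWR R=GOWR B=GYGB L=BGOB
After move 7 (U): U=YRYW F=GOWR R=GYWR B=BGGB L=OROB
Query 1: R[0] = G
Query 2: B[1] = G
Query 3: D[1] = B

Answer: G G B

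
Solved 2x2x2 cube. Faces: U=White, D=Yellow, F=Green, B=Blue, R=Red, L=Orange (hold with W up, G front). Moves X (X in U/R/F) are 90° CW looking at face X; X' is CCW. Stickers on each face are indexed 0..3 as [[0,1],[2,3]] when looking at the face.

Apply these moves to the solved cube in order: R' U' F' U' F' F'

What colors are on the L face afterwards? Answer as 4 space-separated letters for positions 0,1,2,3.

Answer: R Y O O

Derivation:
After move 1 (R'): R=RRRR U=WBWB F=GWGW D=YGYG B=YBYB
After move 2 (U'): U=BBWW F=OOGW R=GWRR B=RRYB L=YBOO
After move 3 (F'): F=OWOG U=BBGR R=GWYR D=BOYG L=YWOW
After move 4 (U'): U=BRBG F=YWOG R=OWYR B=GWYB L=RROW
After move 5 (F'): F=WGYO U=BROY R=OWBR D=RWYG L=RGOB
After move 6 (F'): F=GOWY U=BROB R=WWRR D=GBYG L=RYOO
Query: L face = RYOO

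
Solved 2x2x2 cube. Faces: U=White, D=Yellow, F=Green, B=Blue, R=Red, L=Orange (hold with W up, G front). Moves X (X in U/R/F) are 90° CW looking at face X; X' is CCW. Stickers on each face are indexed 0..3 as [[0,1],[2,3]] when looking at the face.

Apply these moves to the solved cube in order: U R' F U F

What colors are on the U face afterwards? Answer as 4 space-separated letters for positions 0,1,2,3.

After move 1 (U): U=WWWW F=RRGG R=BBRR B=OOBB L=GGOO
After move 2 (R'): R=BRBR U=WBWO F=RWGW D=YRYG B=YOYB
After move 3 (F): F=GRWW U=WBOG R=WROR D=BBYG L=GYOR
After move 4 (U): U=OWGB F=WRWW R=YOOR B=GYYB L=GROR
After move 5 (F): F=WWWR U=OWRR R=GOBR D=OYYG L=GBOB
Query: U face = OWRR

Answer: O W R R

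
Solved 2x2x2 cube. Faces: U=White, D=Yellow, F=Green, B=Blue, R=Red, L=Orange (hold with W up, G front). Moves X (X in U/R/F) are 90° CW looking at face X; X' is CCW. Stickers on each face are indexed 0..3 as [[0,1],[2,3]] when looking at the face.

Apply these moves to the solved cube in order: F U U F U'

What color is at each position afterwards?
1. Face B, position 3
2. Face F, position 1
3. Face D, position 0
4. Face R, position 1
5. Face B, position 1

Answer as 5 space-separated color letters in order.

After move 1 (F): F=GGGG U=WWOO R=WRWR D=RRYY L=OYOY
After move 2 (U): U=OWOW F=WRGG R=BBWR B=OYBB L=GGOY
After move 3 (U): U=OOWW F=BBGG R=OYWR B=GGBB L=WROY
After move 4 (F): F=GBGB U=OOYR R=WYWR D=WOYY L=WROR
After move 5 (U'): U=OROY F=WRGB R=GBWR B=WYBB L=GGOR
Query 1: B[3] = B
Query 2: F[1] = R
Query 3: D[0] = W
Query 4: R[1] = B
Query 5: B[1] = Y

Answer: B R W B Y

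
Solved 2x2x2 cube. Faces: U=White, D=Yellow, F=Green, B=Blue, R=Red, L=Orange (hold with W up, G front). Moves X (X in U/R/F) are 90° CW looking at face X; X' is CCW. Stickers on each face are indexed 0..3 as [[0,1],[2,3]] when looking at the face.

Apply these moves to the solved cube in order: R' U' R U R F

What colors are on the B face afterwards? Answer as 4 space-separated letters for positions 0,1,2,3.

Answer: O B B B

Derivation:
After move 1 (R'): R=RRRR U=WBWB F=GWGW D=YGYG B=YBYB
After move 2 (U'): U=BBWW F=OOGW R=GWRR B=RRYB L=YBOO
After move 3 (R): R=RGRW U=BOWW F=OGGG D=YYYR B=WRBB
After move 4 (U): U=WBWO F=RGGG R=WRRW B=YBBB L=OGOO
After move 5 (R): R=RWWR U=WGWG F=RYGR D=YBYY B=OBBB
After move 6 (F): F=GRRY U=WGOG R=WWGR D=WRYY L=OYOB
Query: B face = OBBB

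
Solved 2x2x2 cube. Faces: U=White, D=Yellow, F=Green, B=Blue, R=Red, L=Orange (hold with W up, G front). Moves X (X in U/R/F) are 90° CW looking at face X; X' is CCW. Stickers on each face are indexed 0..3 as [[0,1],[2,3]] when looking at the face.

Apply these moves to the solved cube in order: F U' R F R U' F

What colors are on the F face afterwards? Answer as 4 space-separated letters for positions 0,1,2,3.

After move 1 (F): F=GGGG U=WWOO R=WRWR D=RRYY L=OYOY
After move 2 (U'): U=WOWO F=OYGG R=GGWR B=WRBB L=BBOY
After move 3 (R): R=WGRG U=WYWG F=ORGY D=RBYW B=OROB
After move 4 (F): F=GOYR U=WYYB R=WGGG D=RWYW L=BROB
After move 5 (R): R=GWGG U=WOYR F=GWYW D=ROYO B=BRYB
After move 6 (U'): U=ORWY F=BRYW R=GWGG B=GWYB L=BROB
After move 7 (F): F=YBWR U=ORBR R=WWYG D=GGYO L=BROO
Query: F face = YBWR

Answer: Y B W R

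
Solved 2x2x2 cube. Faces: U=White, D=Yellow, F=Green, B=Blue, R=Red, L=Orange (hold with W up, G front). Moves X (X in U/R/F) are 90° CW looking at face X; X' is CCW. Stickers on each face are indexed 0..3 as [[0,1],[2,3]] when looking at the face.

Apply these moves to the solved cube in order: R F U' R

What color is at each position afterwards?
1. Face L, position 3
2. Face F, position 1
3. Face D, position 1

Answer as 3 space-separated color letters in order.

Answer: B R W

Derivation:
After move 1 (R): R=RRRR U=WGWG F=GYGY D=YBYB B=WBWB
After move 2 (F): F=GGYY U=WGOO R=WRGR D=RRYB L=OYOB
After move 3 (U'): U=GOWO F=OYYY R=GGGR B=WRWB L=WBOB
After move 4 (R): R=GGRG U=GYWY F=ORYB D=RWYW B=OROB
Query 1: L[3] = B
Query 2: F[1] = R
Query 3: D[1] = W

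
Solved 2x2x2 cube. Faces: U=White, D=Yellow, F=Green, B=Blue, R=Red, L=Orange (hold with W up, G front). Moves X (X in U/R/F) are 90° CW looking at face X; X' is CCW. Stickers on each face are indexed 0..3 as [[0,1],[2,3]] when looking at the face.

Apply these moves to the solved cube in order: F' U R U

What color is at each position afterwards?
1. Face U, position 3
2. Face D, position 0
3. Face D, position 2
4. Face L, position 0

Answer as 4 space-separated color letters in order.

Answer: R O Y Y

Derivation:
After move 1 (F'): F=GGGG U=WWRR R=YRYR D=OOYY L=OWOW
After move 2 (U): U=RWRW F=YRGG R=BBYR B=OWBB L=GGOW
After move 3 (R): R=YBRB U=RRRG F=YOGY D=OBYO B=WWWB
After move 4 (U): U=RRGR F=YBGY R=WWRB B=GGWB L=YOOW
Query 1: U[3] = R
Query 2: D[0] = O
Query 3: D[2] = Y
Query 4: L[0] = Y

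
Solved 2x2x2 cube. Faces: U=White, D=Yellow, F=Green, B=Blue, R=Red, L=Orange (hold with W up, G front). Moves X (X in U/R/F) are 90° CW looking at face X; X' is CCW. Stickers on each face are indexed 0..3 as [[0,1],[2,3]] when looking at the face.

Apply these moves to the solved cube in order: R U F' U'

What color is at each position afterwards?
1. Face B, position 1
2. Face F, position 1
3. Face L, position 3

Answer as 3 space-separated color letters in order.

Answer: B G G

Derivation:
After move 1 (R): R=RRRR U=WGWG F=GYGY D=YBYB B=WBWB
After move 2 (U): U=WWGG F=RRGY R=WBRR B=OOWB L=GYOO
After move 3 (F'): F=RYRG U=WWWR R=BBYR D=YOYB L=GGOG
After move 4 (U'): U=WRWW F=GGRG R=RYYR B=BBWB L=OOOG
Query 1: B[1] = B
Query 2: F[1] = G
Query 3: L[3] = G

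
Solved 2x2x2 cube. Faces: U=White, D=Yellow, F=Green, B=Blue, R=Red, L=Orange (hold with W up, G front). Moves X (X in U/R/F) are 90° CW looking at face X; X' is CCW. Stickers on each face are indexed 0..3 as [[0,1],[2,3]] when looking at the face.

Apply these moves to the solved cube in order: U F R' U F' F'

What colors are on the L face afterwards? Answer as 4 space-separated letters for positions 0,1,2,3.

After move 1 (U): U=WWWW F=RRGG R=BBRR B=OOBB L=GGOO
After move 2 (F): F=GRGR U=WWOG R=WBWR D=RBYY L=GYOY
After move 3 (R'): R=BRWW U=WBOO F=GWGG D=RRYR B=YOBB
After move 4 (U): U=OWOB F=BRGG R=YOWW B=GYBB L=GWOY
After move 5 (F'): F=RGBG U=OWYW R=RORW D=WYYR L=GBOO
After move 6 (F'): F=GGRB U=OWRR R=YOWW D=BOYR L=GWOY
Query: L face = GWOY

Answer: G W O Y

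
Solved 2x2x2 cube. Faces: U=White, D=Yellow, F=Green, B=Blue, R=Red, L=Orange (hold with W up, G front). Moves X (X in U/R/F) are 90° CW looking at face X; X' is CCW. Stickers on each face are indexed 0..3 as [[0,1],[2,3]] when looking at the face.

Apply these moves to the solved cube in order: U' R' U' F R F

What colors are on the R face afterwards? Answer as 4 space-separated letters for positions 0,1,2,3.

After move 1 (U'): U=WWWW F=OOGG R=GGRR B=RRBB L=BBOO
After move 2 (R'): R=GRGR U=WBWR F=OWGW D=YOYG B=YRYB
After move 3 (U'): U=BRWW F=BBGW R=OWGR B=GRYB L=YROO
After move 4 (F): F=GBWB U=BROR R=WWWR D=GOYG L=YYOO
After move 5 (R): R=WWRW U=BBOB F=GOWG D=GYYG B=RRRB
After move 6 (F): F=WGGO U=BBOY R=OWBW D=RWYG L=YGOY
Query: R face = OWBW

Answer: O W B W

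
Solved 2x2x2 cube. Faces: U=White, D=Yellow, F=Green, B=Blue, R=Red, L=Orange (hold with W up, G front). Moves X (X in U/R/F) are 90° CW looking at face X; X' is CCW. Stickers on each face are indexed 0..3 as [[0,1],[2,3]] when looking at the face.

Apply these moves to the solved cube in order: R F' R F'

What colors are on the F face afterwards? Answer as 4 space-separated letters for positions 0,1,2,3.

Answer: O B Y G

Derivation:
After move 1 (R): R=RRRR U=WGWG F=GYGY D=YBYB B=WBWB
After move 2 (F'): F=YYGG U=WGRR R=BRYR D=OOYB L=OGOW
After move 3 (R): R=YBRR U=WYRG F=YOGB D=OWYW B=RBGB
After move 4 (F'): F=OBYG U=WYYR R=WBOR D=GWYW L=OGOR
Query: F face = OBYG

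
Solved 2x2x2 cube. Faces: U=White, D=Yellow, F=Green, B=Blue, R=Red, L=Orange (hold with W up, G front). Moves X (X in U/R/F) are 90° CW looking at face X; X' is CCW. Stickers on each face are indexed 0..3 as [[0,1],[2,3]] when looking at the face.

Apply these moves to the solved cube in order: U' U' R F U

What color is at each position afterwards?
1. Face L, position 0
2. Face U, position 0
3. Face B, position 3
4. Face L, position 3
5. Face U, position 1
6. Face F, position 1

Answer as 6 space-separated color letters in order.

Answer: G O B B W O

Derivation:
After move 1 (U'): U=WWWW F=OOGG R=GGRR B=RRBB L=BBOO
After move 2 (U'): U=WWWW F=BBGG R=OORR B=GGBB L=RROO
After move 3 (R): R=RORO U=WBWG F=BYGY D=YBYG B=WGWB
After move 4 (F): F=GBYY U=WBOR R=WOGO D=RRYG L=RYOB
After move 5 (U): U=OWRB F=WOYY R=WGGO B=RYWB L=GBOB
Query 1: L[0] = G
Query 2: U[0] = O
Query 3: B[3] = B
Query 4: L[3] = B
Query 5: U[1] = W
Query 6: F[1] = O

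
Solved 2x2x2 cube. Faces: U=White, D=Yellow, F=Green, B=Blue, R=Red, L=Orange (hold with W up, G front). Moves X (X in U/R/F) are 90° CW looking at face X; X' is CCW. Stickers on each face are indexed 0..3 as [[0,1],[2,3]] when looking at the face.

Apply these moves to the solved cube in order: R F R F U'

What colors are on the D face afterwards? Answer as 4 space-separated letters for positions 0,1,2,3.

After move 1 (R): R=RRRR U=WGWG F=GYGY D=YBYB B=WBWB
After move 2 (F): F=GGYY U=WGOO R=WRGR D=RRYB L=OYOB
After move 3 (R): R=GWRR U=WGOY F=GRYB D=RWYW B=OBGB
After move 4 (F): F=YGBR U=WGBY R=OWYR D=RGYW L=OROW
After move 5 (U'): U=GYWB F=ORBR R=YGYR B=OWGB L=OBOW
Query: D face = RGYW

Answer: R G Y W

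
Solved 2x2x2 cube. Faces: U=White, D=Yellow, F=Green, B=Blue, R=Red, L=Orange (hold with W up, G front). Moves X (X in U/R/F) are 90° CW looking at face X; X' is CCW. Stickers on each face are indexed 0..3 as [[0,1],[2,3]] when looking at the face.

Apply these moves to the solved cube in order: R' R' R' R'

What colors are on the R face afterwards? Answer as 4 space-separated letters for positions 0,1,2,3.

After move 1 (R'): R=RRRR U=WBWB F=GWGW D=YGYG B=YBYB
After move 2 (R'): R=RRRR U=WYWY F=GBGB D=YWYW B=GBGB
After move 3 (R'): R=RRRR U=WGWG F=GYGY D=YBYB B=WBWB
After move 4 (R'): R=RRRR U=WWWW F=GGGG D=YYYY B=BBBB
Query: R face = RRRR

Answer: R R R R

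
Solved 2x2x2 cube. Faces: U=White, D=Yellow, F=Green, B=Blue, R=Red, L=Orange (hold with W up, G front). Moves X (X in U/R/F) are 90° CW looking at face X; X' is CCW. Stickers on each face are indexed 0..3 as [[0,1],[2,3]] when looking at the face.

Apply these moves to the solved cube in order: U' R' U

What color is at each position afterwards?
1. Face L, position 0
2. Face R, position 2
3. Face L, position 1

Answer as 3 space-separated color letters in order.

After move 1 (U'): U=WWWW F=OOGG R=GGRR B=RRBB L=BBOO
After move 2 (R'): R=GRGR U=WBWR F=OWGW D=YOYG B=YRYB
After move 3 (U): U=WWRB F=GRGW R=YRGR B=BBYB L=OWOO
Query 1: L[0] = O
Query 2: R[2] = G
Query 3: L[1] = W

Answer: O G W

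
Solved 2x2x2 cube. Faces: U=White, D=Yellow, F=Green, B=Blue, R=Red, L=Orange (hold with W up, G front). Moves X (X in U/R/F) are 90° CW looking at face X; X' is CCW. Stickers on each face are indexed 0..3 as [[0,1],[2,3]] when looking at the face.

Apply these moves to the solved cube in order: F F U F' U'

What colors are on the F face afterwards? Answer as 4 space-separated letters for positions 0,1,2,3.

Answer: G W O G

Derivation:
After move 1 (F): F=GGGG U=WWOO R=WRWR D=RRYY L=OYOY
After move 2 (F): F=GGGG U=WWYY R=OROR D=WWYY L=OROR
After move 3 (U): U=YWYW F=ORGG R=BBOR B=ORBB L=GGOR
After move 4 (F'): F=RGOG U=YWBO R=WBWR D=GRYY L=GWOY
After move 5 (U'): U=WOYB F=GWOG R=RGWR B=WBBB L=OROY
Query: F face = GWOG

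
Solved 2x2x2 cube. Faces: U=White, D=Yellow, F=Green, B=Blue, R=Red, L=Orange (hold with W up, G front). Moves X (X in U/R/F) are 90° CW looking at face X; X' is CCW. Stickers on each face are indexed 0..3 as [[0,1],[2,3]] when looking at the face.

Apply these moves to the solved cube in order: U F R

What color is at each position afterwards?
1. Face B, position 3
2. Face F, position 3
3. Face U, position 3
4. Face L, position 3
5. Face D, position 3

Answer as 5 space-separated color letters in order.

After move 1 (U): U=WWWW F=RRGG R=BBRR B=OOBB L=GGOO
After move 2 (F): F=GRGR U=WWOG R=WBWR D=RBYY L=GYOY
After move 3 (R): R=WWRB U=WROR F=GBGY D=RBYO B=GOWB
Query 1: B[3] = B
Query 2: F[3] = Y
Query 3: U[3] = R
Query 4: L[3] = Y
Query 5: D[3] = O

Answer: B Y R Y O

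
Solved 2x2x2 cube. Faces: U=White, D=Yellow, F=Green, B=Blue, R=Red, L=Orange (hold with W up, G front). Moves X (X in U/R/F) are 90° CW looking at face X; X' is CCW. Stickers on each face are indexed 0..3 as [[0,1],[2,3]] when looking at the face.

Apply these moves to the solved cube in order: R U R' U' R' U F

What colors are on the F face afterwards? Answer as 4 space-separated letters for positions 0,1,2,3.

Answer: G W G R

Derivation:
After move 1 (R): R=RRRR U=WGWG F=GYGY D=YBYB B=WBWB
After move 2 (U): U=WWGG F=RRGY R=WBRR B=OOWB L=GYOO
After move 3 (R'): R=BRWR U=WWGO F=RWGG D=YRYY B=BOBB
After move 4 (U'): U=WOWG F=GYGG R=RWWR B=BRBB L=BOOO
After move 5 (R'): R=WRRW U=WBWB F=GOGG D=YYYG B=YRRB
After move 6 (U): U=WWBB F=WRGG R=YRRW B=BORB L=GOOO
After move 7 (F): F=GWGR U=WWOO R=BRBW D=RYYG L=GYOY
Query: F face = GWGR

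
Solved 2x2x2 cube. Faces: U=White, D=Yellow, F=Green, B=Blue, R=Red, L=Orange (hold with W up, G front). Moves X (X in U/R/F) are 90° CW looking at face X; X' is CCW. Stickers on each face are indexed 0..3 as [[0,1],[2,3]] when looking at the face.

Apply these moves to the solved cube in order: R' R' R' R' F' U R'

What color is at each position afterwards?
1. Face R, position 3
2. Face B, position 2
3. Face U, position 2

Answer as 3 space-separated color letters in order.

After move 1 (R'): R=RRRR U=WBWB F=GWGW D=YGYG B=YBYB
After move 2 (R'): R=RRRR U=WYWY F=GBGB D=YWYW B=GBGB
After move 3 (R'): R=RRRR U=WGWG F=GYGY D=YBYB B=WBWB
After move 4 (R'): R=RRRR U=WWWW F=GGGG D=YYYY B=BBBB
After move 5 (F'): F=GGGG U=WWRR R=YRYR D=OOYY L=OWOW
After move 6 (U): U=RWRW F=YRGG R=BBYR B=OWBB L=GGOW
After move 7 (R'): R=BRBY U=RBRO F=YWGW D=ORYG B=YWOB
Query 1: R[3] = Y
Query 2: B[2] = O
Query 3: U[2] = R

Answer: Y O R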